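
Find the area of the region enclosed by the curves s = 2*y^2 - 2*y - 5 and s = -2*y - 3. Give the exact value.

8/3

Both boundary curves give s as a function of y, so integrate with respect to y. Setting them equal: 2*y^2 - 2 = 0, i.e. 2*(y - 1)*(y + 1) = 0, so they meet at y = -1, 1.
For y in [-1, 1], s = 2*y^2 - 2*y - 5 is on the left; area = ∫[-1,1] (-(2*y^2 - 2)) dy = 8/3.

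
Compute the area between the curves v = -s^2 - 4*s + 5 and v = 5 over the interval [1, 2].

On [1, 2], (-s^2 - 4*s + 5) - (5) = -s^2 - 4*s is ≤ 0 throughout, so the area is a single integral of |-s^2 - 4*s|.
∫[1,2] (-s^2 - 4*s) ds = -25/3; the area of that piece is 25/3.

25/3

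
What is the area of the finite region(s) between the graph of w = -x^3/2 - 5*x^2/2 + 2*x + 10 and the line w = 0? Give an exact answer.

The curve meets the x-axis where -x^3/2 - 5*x^2/2 + 2*x + 10 = 0, i.e. -(x - 2)*(x + 2)*(x + 5)/2 = 0, at x = -5, -2, 2.
On [-5, -2] the curve lies below the axis; ∫[-5,-2] (-x^3/2 - 5*x^2/2 + 2*x + 10) dx = -99/8, giving area 99/8.
On [-2, 2] the curve lies above the axis; ∫[-2,2] (-x^3/2 - 5*x^2/2 + 2*x + 10) dx = 80/3, giving area 80/3.
Total area = 99/8 + 80/3 = 937/24.

937/24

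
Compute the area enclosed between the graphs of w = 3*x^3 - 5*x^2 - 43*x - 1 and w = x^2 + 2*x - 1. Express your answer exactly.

863/2

Set the curves equal: 3*x^3 - 5*x^2 - 43*x - 1 = x^2 + 2*x - 1, so 3*x^3 - 6*x^2 - 45*x = 0, which factors as 3*x*(x - 5)*(x + 3) = 0. The curves meet at x = -3, 0, 5.
On [-3, 0], w = 3*x^3 - 5*x^2 - 43*x - 1 is on top; that piece has area ∫[-3,0] (3*x^3 - 6*x^2 - 45*x) dx = 351/4.
On [0, 5], w = x^2 + 2*x - 1 is on top; that piece has area ∫[0,5] (-(3*x^3 - 6*x^2 - 45*x)) dx = 1375/4.
Total enclosed area = 351/4 + 1375/4 = 863/2.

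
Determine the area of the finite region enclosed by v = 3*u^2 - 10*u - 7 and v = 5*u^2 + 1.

Set the curves equal: 3*u^2 - 10*u - 7 = 5*u^2 + 1, so -2*u^2 - 10*u - 8 = 0, which factors as -2*(u + 1)*(u + 4) = 0. The curves meet at u = -4, -1.
On [-4, -1], v = 3*u^2 - 10*u - 7 is on top; that piece has area ∫[-4,-1] (-2*u^2 - 10*u - 8) du = 9.

9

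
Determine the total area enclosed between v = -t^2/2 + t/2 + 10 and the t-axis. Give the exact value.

243/4

The curve meets the t-axis where -t^2/2 + t/2 + 10 = 0, i.e. -(t - 5)*(t + 4)/2 = 0, at t = -4, 5.
On [-4, 5] the curve lies above the axis; ∫[-4,5] (-t^2/2 + t/2 + 10) dt = 243/4, giving area 243/4.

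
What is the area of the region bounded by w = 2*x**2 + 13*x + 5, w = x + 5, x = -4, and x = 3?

The difference (2*x**2 + 13*x + 5) - (x + 5) = 2*x**2 + 12*x changes sign at x = 0 inside [-4, 3], so split the integral there.
∫[-4,0] (2*x**2 + 12*x) dx = -160/3; the area of that piece is 160/3.
∫[0,3] (2*x**2 + 12*x) dx = 72.
Total area = 160/3 + 72 = 376/3.

376/3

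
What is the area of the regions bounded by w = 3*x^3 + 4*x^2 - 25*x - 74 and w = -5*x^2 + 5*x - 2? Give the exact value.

1221/4

Set the curves equal: 3*x^3 + 4*x^2 - 25*x - 74 = -5*x^2 + 5*x - 2, so 3*x^3 + 9*x^2 - 30*x - 72 = 0, which factors as 3*(x - 3)*(x + 2)*(x + 4) = 0. The curves meet at x = -4, -2, 3.
On [-4, -2], w = 3*x^3 + 4*x^2 - 25*x - 74 is on top; that piece has area ∫[-4,-2] (3*x^3 + 9*x^2 - 30*x - 72) dx = 24.
On [-2, 3], w = -5*x^2 + 5*x - 2 is on top; that piece has area ∫[-2,3] (-(3*x^3 + 9*x^2 - 30*x - 72)) dx = 1125/4.
Total enclosed area = 24 + 1125/4 = 1221/4.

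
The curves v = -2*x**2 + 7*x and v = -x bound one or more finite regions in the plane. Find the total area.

Set the curves equal: -2*x**2 + 7*x = -x, so -2*x**2 + 8*x = 0, which factors as -2*x*(x - 4) = 0. The curves meet at x = 0, 4.
On [0, 4], v = -2*x**2 + 7*x is on top; that piece has area ∫[0,4] (-2*x**2 + 8*x) dx = 64/3.

64/3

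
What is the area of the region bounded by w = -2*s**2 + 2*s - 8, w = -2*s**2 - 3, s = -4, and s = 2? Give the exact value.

On [-4, 2], (-2*s**2 + 2*s - 8) - (-2*s**2 - 3) = 2*s - 5 is ≤ 0 throughout, so the area is a single integral of |2*s - 5|.
∫[-4,2] (2*s - 5) ds = -42; the area of that piece is 42.

42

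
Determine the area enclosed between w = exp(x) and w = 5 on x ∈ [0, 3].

The difference (exp(x)) - (5) = exp(x) - 5 changes sign at x = log(5) inside [0, 3], so split the integral there.
∫[0,log(5)] (exp(x) - 5) dx = 4 - log(3125); the area of that piece is -4 + log(3125).
∫[log(5),3] (exp(x) - 5) dx = -20 + 5*log(5) + exp(3).
Total area = (-4 + log(3125)) + (-20 + 5*log(5) + exp(3)) = -24 + 10*log(5) + exp(3).

-24 + 10*log(5) + exp(3)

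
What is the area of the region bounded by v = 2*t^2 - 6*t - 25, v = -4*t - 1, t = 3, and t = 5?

14

The difference (2*t^2 - 6*t - 25) - (-4*t - 1) = 2*t^2 - 2*t - 24 changes sign at t = 4 inside [3, 5], so split the integral there.
∫[3,4] (2*t^2 - 2*t - 24) dt = -19/3; the area of that piece is 19/3.
∫[4,5] (2*t^2 - 2*t - 24) dt = 23/3.
Total area = 19/3 + 23/3 = 14.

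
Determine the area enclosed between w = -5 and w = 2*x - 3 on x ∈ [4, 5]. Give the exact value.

11

On [4, 5], (-5) - (2*x - 3) = -2*x - 2 is ≤ 0 throughout, so the area is a single integral of |-2*x - 2|.
∫[4,5] (-2*x - 2) dx = -11; the area of that piece is 11.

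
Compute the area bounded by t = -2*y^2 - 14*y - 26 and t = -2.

1/3

Both boundary curves give t as a function of y, so integrate with respect to y. Setting them equal: -2*y^2 - 14*y - 24 = 0, i.e. -2*(y + 3)*(y + 4) = 0, so they meet at y = -4, -3.
For y in [-4, -3], t = -2*y^2 - 14*y - 26 is on the right; area = ∫[-4,-3] (-2*y^2 - 14*y - 24) dy = 1/3.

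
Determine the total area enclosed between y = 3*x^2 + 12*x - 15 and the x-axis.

108

The curve meets the x-axis where 3*x^2 + 12*x - 15 = 0, i.e. 3*(x - 1)*(x + 5) = 0, at x = -5, 1.
On [-5, 1] the curve lies below the axis; ∫[-5,1] (3*x^2 + 12*x - 15) dx = -108, giving area 108.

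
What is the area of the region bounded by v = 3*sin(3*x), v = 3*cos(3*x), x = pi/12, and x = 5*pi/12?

On [pi/12, 5*pi/12], (3*sin(3*x)) - (3*cos(3*x)) = 3*sin(3*x) - 3*cos(3*x) is ≥ 0 throughout, so the area is a single integral of |3*sin(3*x) - 3*cos(3*x)|.
∫[pi/12,5*pi/12] (3*sin(3*x) - 3*cos(3*x)) dx = 2*sqrt(2).

2*sqrt(2)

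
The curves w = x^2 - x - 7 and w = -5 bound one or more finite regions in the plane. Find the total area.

Set the curves equal: x^2 - x - 7 = -5, so x^2 - x - 2 = 0, which factors as (x - 2)*(x + 1) = 0. The curves meet at x = -1, 2.
On [-1, 2], w = -5 is on top; that piece has area ∫[-1,2] (-(x^2 - x - 2)) dx = 9/2.

9/2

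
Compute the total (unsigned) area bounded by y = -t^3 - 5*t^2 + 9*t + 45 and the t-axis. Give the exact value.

The curve meets the t-axis where -t^3 - 5*t^2 + 9*t + 45 = 0, i.e. -(t - 3)*(t + 3)*(t + 5) = 0, at t = -5, -3, 3.
On [-5, -3] the curve lies below the axis; ∫[-5,-3] (-t^3 - 5*t^2 + 9*t + 45) dt = -28/3, giving area 28/3.
On [-3, 3] the curve lies above the axis; ∫[-3,3] (-t^3 - 5*t^2 + 9*t + 45) dt = 180, giving area 180.
Total area = 28/3 + 180 = 568/3.

568/3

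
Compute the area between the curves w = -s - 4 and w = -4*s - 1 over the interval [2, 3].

On [2, 3], (-s - 4) - (-4*s - 1) = 3*s - 3 is ≥ 0 throughout, so the area is a single integral of |3*s - 3|.
∫[2,3] (3*s - 3) ds = 9/2.

9/2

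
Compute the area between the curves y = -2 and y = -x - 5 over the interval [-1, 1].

6

On [-1, 1], (-2) - (-x - 5) = x + 3 is ≥ 0 throughout, so the area is a single integral of |x + 3|.
∫[-1,1] (x + 3) dx = 6.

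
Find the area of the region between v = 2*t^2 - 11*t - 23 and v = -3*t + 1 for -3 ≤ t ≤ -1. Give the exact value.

16

The difference (2*t^2 - 11*t - 23) - (-3*t + 1) = 2*t^2 - 8*t - 24 changes sign at t = -2 inside [-3, -1], so split the integral there.
∫[-3,-2] (2*t^2 - 8*t - 24) dt = 26/3.
∫[-2,-1] (2*t^2 - 8*t - 24) dt = -22/3; the area of that piece is 22/3.
Total area = 26/3 + 22/3 = 16.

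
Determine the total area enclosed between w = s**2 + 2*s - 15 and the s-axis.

256/3

The curve meets the s-axis where s**2 + 2*s - 15 = 0, i.e. (s - 3)*(s + 5) = 0, at s = -5, 3.
On [-5, 3] the curve lies below the axis; ∫[-5,3] (s**2 + 2*s - 15) ds = -256/3, giving area 256/3.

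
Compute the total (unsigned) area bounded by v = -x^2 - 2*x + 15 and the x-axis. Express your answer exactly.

256/3

The curve meets the x-axis where -x^2 - 2*x + 15 = 0, i.e. -(x - 3)*(x + 5) = 0, at x = -5, 3.
On [-5, 3] the curve lies above the axis; ∫[-5,3] (-x^2 - 2*x + 15) dx = 256/3, giving area 256/3.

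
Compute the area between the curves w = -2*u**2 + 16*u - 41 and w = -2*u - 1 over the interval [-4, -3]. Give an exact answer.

On [-4, -3], (-2*u**2 + 16*u - 41) - (-2*u - 1) = -2*u**2 + 18*u - 40 is ≤ 0 throughout, so the area is a single integral of |-2*u**2 + 18*u - 40|.
∫[-4,-3] (-2*u**2 + 18*u - 40) du = -383/3; the area of that piece is 383/3.

383/3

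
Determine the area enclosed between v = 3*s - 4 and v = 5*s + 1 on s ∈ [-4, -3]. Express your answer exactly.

2

On [-4, -3], (3*s - 4) - (5*s + 1) = -2*s - 5 is ≥ 0 throughout, so the area is a single integral of |-2*s - 5|.
∫[-4,-3] (-2*s - 5) ds = 2.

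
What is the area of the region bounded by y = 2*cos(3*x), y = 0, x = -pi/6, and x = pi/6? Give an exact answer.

On [-pi/6, pi/6], (2*cos(3*x)) - (0) = 2*cos(3*x) is ≥ 0 throughout, so the area is a single integral of |2*cos(3*x)|.
∫[-pi/6,pi/6] (2*cos(3*x)) dx = 4/3.

4/3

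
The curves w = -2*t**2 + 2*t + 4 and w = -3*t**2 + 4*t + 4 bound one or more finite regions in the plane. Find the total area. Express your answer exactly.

Set the curves equal: -2*t**2 + 2*t + 4 = -3*t**2 + 4*t + 4, so t**2 - 2*t = 0, which factors as t*(t - 2) = 0. The curves meet at t = 0, 2.
On [0, 2], w = -3*t**2 + 4*t + 4 is on top; that piece has area ∫[0,2] (-(t**2 - 2*t)) dt = 4/3.

4/3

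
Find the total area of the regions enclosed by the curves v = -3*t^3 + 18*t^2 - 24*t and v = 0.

24

Set the curves equal: -3*t^3 + 18*t^2 - 24*t = 0, so -3*t^3 + 18*t^2 - 24*t = 0, which factors as -3*t*(t - 4)*(t - 2) = 0. The curves meet at t = 0, 2, 4.
On [0, 2], v = 0 is on top; that piece has area ∫[0,2] (-(-3*t^3 + 18*t^2 - 24*t)) dt = 12.
On [2, 4], v = -3*t^3 + 18*t^2 - 24*t is on top; that piece has area ∫[2,4] (-3*t^3 + 18*t^2 - 24*t) dt = 12.
Total enclosed area = 12 + 12 = 24.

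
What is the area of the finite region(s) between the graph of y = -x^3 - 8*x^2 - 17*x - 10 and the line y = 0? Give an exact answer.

The curve meets the x-axis where -x^3 - 8*x^2 - 17*x - 10 = 0, i.e. -(x + 1)*(x + 2)*(x + 5) = 0, at x = -5, -2, -1.
On [-5, -2] the curve lies below the axis; ∫[-5,-2] (-x^3 - 8*x^2 - 17*x - 10) dx = -45/4, giving area 45/4.
On [-2, -1] the curve lies above the axis; ∫[-2,-1] (-x^3 - 8*x^2 - 17*x - 10) dx = 7/12, giving area 7/12.
Total area = 45/4 + 7/12 = 71/6.

71/6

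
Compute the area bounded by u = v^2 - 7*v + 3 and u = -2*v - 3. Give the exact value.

Both boundary curves give u as a function of v, so integrate with respect to v. Setting them equal: v^2 - 5*v + 6 = 0, i.e. (v - 3)*(v - 2) = 0, so they meet at v = 2, 3.
For v in [2, 3], u = v^2 - 7*v + 3 is on the left; area = ∫[2,3] (-(v^2 - 5*v + 6)) dv = 1/6.

1/6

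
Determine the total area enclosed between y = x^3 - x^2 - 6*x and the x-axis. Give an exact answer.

The curve meets the x-axis where x^3 - x^2 - 6*x = 0, i.e. x*(x - 3)*(x + 2) = 0, at x = -2, 0, 3.
On [-2, 0] the curve lies above the axis; ∫[-2,0] (x^3 - x^2 - 6*x) dx = 16/3, giving area 16/3.
On [0, 3] the curve lies below the axis; ∫[0,3] (x^3 - x^2 - 6*x) dx = -63/4, giving area 63/4.
Total area = 16/3 + 63/4 = 253/12.

253/12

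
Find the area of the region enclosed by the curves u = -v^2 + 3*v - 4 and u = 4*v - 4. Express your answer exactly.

1/6

Both boundary curves give u as a function of v, so integrate with respect to v. Setting them equal: -v^2 - v = 0, i.e. -v*(v + 1) = 0, so they meet at v = -1, 0.
For v in [-1, 0], u = -v^2 + 3*v - 4 is on the right; area = ∫[-1,0] (-v^2 - v) dv = 1/6.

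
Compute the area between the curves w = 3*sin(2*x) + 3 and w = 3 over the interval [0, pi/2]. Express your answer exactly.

3

On [0, pi/2], (3*sin(2*x) + 3) - (3) = 3*sin(2*x) is ≥ 0 throughout, so the area is a single integral of |3*sin(2*x)|.
∫[0,pi/2] (3*sin(2*x)) dx = 3.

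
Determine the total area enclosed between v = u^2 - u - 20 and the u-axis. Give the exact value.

243/2

The curve meets the u-axis where u^2 - u - 20 = 0, i.e. (u - 5)*(u + 4) = 0, at u = -4, 5.
On [-4, 5] the curve lies below the axis; ∫[-4,5] (u^2 - u - 20) du = -243/2, giving area 243/2.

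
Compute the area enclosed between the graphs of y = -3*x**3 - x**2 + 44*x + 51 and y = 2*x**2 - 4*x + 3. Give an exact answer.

863/2

Set the curves equal: -3*x**3 - x**2 + 44*x + 51 = 2*x**2 - 4*x + 3, so -3*x**3 - 3*x**2 + 48*x + 48 = 0, which factors as -3*(x - 4)*(x + 1)*(x + 4) = 0. The curves meet at x = -4, -1, 4.
On [-4, -1], y = 2*x**2 - 4*x + 3 is on top; that piece has area ∫[-4,-1] (-(-3*x**3 - 3*x**2 + 48*x + 48)) dx = 351/4.
On [-1, 4], y = -3*x**3 - x**2 + 44*x + 51 is on top; that piece has area ∫[-1,4] (-3*x**3 - 3*x**2 + 48*x + 48) dx = 1375/4.
Total enclosed area = 351/4 + 1375/4 = 863/2.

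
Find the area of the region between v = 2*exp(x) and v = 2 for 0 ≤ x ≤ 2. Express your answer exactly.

-6 + 2*exp(2)

On [0, 2], (2*exp(x)) - (2) = 2*exp(x) - 2 is ≥ 0 throughout, so the area is a single integral of |2*exp(x) - 2|.
∫[0,2] (2*exp(x) - 2) dx = -6 + 2*exp(2).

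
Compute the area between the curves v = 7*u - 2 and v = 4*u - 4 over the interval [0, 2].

On [0, 2], (7*u - 2) - (4*u - 4) = 3*u + 2 is ≥ 0 throughout, so the area is a single integral of |3*u + 2|.
∫[0,2] (3*u + 2) du = 10.

10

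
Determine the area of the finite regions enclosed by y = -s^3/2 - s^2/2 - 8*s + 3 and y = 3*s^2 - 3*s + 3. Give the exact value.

Set the curves equal: -s^3/2 - s^2/2 - 8*s + 3 = 3*s^2 - 3*s + 3, so -s^3/2 - 7*s^2/2 - 5*s = 0, which factors as -s*(s + 2)*(s + 5)/2 = 0. The curves meet at s = -5, -2, 0.
On [-5, -2], y = 3*s^2 - 3*s + 3 is on top; that piece has area ∫[-5,-2] (-(-s^3/2 - 7*s^2/2 - 5*s)) ds = 63/8.
On [-2, 0], y = -s^3/2 - s^2/2 - 8*s + 3 is on top; that piece has area ∫[-2,0] (-s^3/2 - 7*s^2/2 - 5*s) ds = 8/3.
Total enclosed area = 63/8 + 8/3 = 253/24.

253/24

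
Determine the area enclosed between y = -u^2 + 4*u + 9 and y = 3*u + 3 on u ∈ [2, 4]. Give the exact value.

The difference (-u^2 + 4*u + 9) - (3*u + 3) = -u^2 + u + 6 changes sign at u = 3 inside [2, 4], so split the integral there.
∫[2,3] (-u^2 + u + 6) du = 13/6.
∫[3,4] (-u^2 + u + 6) du = -17/6; the area of that piece is 17/6.
Total area = 13/6 + 17/6 = 5.

5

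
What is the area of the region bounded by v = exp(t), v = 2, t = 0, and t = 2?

The difference (exp(t)) - (2) = exp(t) - 2 changes sign at t = log(2) inside [0, 2], so split the integral there.
∫[0,log(2)] (exp(t) - 2) dt = 1 - log(4); the area of that piece is -1 + log(4).
∫[log(2),2] (exp(t) - 2) dt = -6 + 2*log(2) + exp(2).
Total area = (-1 + log(4)) + (-6 + 2*log(2) + exp(2)) = -7 + 4*log(2) + exp(2).

-7 + 4*log(2) + exp(2)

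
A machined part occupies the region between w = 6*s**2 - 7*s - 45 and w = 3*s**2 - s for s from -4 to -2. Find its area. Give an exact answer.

The difference (6*s**2 - 7*s - 45) - (3*s**2 - s) = 3*s**2 - 6*s - 45 changes sign at s = -3 inside [-4, -2], so split the integral there.
∫[-4,-3] (3*s**2 - 6*s - 45) ds = 13.
∫[-3,-2] (3*s**2 - 6*s - 45) ds = -11; the area of that piece is 11.
Total area = 13 + 11 = 24.

24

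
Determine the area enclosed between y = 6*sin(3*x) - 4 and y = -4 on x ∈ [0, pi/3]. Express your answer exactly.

4

On [0, pi/3], (6*sin(3*x) - 4) - (-4) = 6*sin(3*x) is ≥ 0 throughout, so the area is a single integral of |6*sin(3*x)|.
∫[0,pi/3] (6*sin(3*x)) dx = 4.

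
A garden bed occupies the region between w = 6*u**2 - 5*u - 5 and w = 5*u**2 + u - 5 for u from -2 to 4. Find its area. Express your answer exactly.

The difference (6*u**2 - 5*u - 5) - (5*u**2 + u - 5) = u**2 - 6*u changes sign at u = 0 inside [-2, 4], so split the integral there.
∫[-2,0] (u**2 - 6*u) du = 44/3.
∫[0,4] (u**2 - 6*u) du = -80/3; the area of that piece is 80/3.
Total area = 44/3 + 80/3 = 124/3.

124/3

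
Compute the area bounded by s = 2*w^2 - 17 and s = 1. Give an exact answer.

72

Both boundary curves give s as a function of w, so integrate with respect to w. Setting them equal: 2*w^2 - 18 = 0, i.e. 2*(w - 3)*(w + 3) = 0, so they meet at w = -3, 3.
For w in [-3, 3], s = 2*w^2 - 17 is on the left; area = ∫[-3,3] (-(2*w^2 - 18)) dw = 72.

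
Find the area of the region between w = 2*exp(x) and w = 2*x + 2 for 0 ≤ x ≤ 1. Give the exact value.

-5 + 2*exp(1)

On [0, 1], (2*exp(x)) - (2*x + 2) = -2*x + 2*exp(x) - 2 is ≥ 0 throughout, so the area is a single integral of |-2*x + 2*exp(x) - 2|.
∫[0,1] (-2*x + 2*exp(x) - 2) dx = -5 + 2*exp(1).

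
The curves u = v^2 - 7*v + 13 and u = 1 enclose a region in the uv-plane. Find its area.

Both boundary curves give u as a function of v, so integrate with respect to v. Setting them equal: v^2 - 7*v + 12 = 0, i.e. (v - 4)*(v - 3) = 0, so they meet at v = 3, 4.
For v in [3, 4], u = v^2 - 7*v + 13 is on the left; area = ∫[3,4] (-(v^2 - 7*v + 12)) dv = 1/6.

1/6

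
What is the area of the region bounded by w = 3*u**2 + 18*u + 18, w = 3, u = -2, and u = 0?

The difference (3*u**2 + 18*u + 18) - (3) = 3*u**2 + 18*u + 15 changes sign at u = -1 inside [-2, 0], so split the integral there.
∫[-2,-1] (3*u**2 + 18*u + 15) du = -5; the area of that piece is 5.
∫[-1,0] (3*u**2 + 18*u + 15) du = 7.
Total area = 5 + 7 = 12.

12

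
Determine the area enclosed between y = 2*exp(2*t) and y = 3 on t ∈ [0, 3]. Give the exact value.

The difference (2*exp(2*t)) - (3) = 2*exp(2*t) - 3 changes sign at t = -log(2)/2 + log(3)/2 inside [0, 3], so split the integral there.
∫[0,-log(2)/2 + log(3)/2] (2*exp(2*t) - 3) dt = log(2*sqrt(6)/9) + 1/2; the area of that piece is -1/2 + log(3*sqrt(6)/4).
∫[-log(2)/2 + log(3)/2,3] (2*exp(2*t) - 3) dt = -21/2 - 3*log(2)/2 + 3*log(3)/2 + exp(6).
Total area = (-1/2 + log(3*sqrt(6)/4)) + (-21/2 - 3*log(2)/2 + 3*log(3)/2 + exp(6)) = -11 - 7*log(2)/2 + log(6)/2 + 5*log(3)/2 + exp(6).

-11 - 7*log(2)/2 + log(6)/2 + 5*log(3)/2 + exp(6)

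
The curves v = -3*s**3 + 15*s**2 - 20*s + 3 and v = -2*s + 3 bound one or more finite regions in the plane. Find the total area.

37/4

Set the curves equal: -3*s**3 + 15*s**2 - 20*s + 3 = -2*s + 3, so -3*s**3 + 15*s**2 - 18*s = 0, which factors as -3*s*(s - 3)*(s - 2) = 0. The curves meet at s = 0, 2, 3.
On [0, 2], v = -2*s + 3 is on top; that piece has area ∫[0,2] (-(-3*s**3 + 15*s**2 - 18*s)) ds = 8.
On [2, 3], v = -3*s**3 + 15*s**2 - 20*s + 3 is on top; that piece has area ∫[2,3] (-3*s**3 + 15*s**2 - 18*s) ds = 5/4.
Total enclosed area = 8 + 5/4 = 37/4.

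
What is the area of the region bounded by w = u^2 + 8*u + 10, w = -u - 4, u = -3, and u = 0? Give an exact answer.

The difference (u^2 + 8*u + 10) - (-u - 4) = u^2 + 9*u + 14 changes sign at u = -2 inside [-3, 0], so split the integral there.
∫[-3,-2] (u^2 + 9*u + 14) du = -13/6; the area of that piece is 13/6.
∫[-2,0] (u^2 + 9*u + 14) du = 38/3.
Total area = 13/6 + 38/3 = 89/6.

89/6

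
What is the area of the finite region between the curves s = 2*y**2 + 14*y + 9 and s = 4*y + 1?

9

Both boundary curves give s as a function of y, so integrate with respect to y. Setting them equal: 2*y**2 + 10*y + 8 = 0, i.e. 2*(y + 1)*(y + 4) = 0, so they meet at y = -4, -1.
For y in [-4, -1], s = 2*y**2 + 14*y + 9 is on the left; area = ∫[-4,-1] (-(2*y**2 + 10*y + 8)) dy = 9.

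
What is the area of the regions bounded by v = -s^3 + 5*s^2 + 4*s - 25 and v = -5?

Set the curves equal: -s^3 + 5*s^2 + 4*s - 25 = -5, so -s^3 + 5*s^2 + 4*s - 20 = 0, which factors as -(s - 5)*(s - 2)*(s + 2) = 0. The curves meet at s = -2, 2, 5.
On [-2, 2], v = -5 is on top; that piece has area ∫[-2,2] (-(-s^3 + 5*s^2 + 4*s - 20)) ds = 160/3.
On [2, 5], v = -s^3 + 5*s^2 + 4*s - 25 is on top; that piece has area ∫[2,5] (-s^3 + 5*s^2 + 4*s - 20) ds = 99/4.
Total enclosed area = 160/3 + 99/4 = 937/12.

937/12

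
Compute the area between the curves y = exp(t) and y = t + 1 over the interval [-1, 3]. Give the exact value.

-8 - exp(-1) + exp(3)

On [-1, 3], (exp(t)) - (t + 1) = -t + exp(t) - 1 is ≥ 0 throughout, so the area is a single integral of |-t + exp(t) - 1|.
∫[-1,3] (-t + exp(t) - 1) dt = -8 - exp(-1) + exp(3).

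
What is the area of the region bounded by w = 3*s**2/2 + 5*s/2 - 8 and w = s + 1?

Set the curves equal: 3*s**2/2 + 5*s/2 - 8 = s + 1, so 3*s**2/2 + 3*s/2 - 9 = 0, which factors as 3*(s - 2)*(s + 3)/2 = 0. The curves meet at s = -3, 2.
On [-3, 2], w = s + 1 is on top; that piece has area ∫[-3,2] (-(3*s**2/2 + 3*s/2 - 9)) ds = 125/4.

125/4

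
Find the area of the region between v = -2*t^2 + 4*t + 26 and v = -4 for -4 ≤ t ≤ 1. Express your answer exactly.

94

The difference (-2*t^2 + 4*t + 26) - (-4) = -2*t^2 + 4*t + 30 changes sign at t = -3 inside [-4, 1], so split the integral there.
∫[-4,-3] (-2*t^2 + 4*t + 30) dt = -26/3; the area of that piece is 26/3.
∫[-3,1] (-2*t^2 + 4*t + 30) dt = 256/3.
Total area = 26/3 + 256/3 = 94.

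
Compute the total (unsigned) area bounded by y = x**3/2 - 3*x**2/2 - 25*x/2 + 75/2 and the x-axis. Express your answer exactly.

262

The curve meets the x-axis where x**3/2 - 3*x**2/2 - 25*x/2 + 75/2 = 0, i.e. (x - 5)*(x - 3)*(x + 5)/2 = 0, at x = -5, 3, 5.
On [-5, 3] the curve lies above the axis; ∫[-5,3] (x**3/2 - 3*x**2/2 - 25*x/2 + 75/2) dx = 256, giving area 256.
On [3, 5] the curve lies below the axis; ∫[3,5] (x**3/2 - 3*x**2/2 - 25*x/2 + 75/2) dx = -6, giving area 6.
Total area = 256 + 6 = 262.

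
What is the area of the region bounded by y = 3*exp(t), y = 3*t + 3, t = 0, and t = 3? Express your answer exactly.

-51/2 + 3*exp(3)

On [0, 3], (3*exp(t)) - (3*t + 3) = -3*t + 3*exp(t) - 3 is ≥ 0 throughout, so the area is a single integral of |-3*t + 3*exp(t) - 3|.
∫[0,3] (-3*t + 3*exp(t) - 3) dt = -51/2 + 3*exp(3).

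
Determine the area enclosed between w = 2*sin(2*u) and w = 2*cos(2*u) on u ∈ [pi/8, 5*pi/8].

On [pi/8, 5*pi/8], (2*sin(2*u)) - (2*cos(2*u)) = 2*sin(2*u) - 2*cos(2*u) is ≥ 0 throughout, so the area is a single integral of |2*sin(2*u) - 2*cos(2*u)|.
∫[pi/8,5*pi/8] (2*sin(2*u) - 2*cos(2*u)) du = 2*sqrt(2).

2*sqrt(2)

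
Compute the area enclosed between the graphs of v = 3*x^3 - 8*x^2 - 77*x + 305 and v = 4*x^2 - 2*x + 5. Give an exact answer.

Set the curves equal: 3*x^3 - 8*x^2 - 77*x + 305 = 4*x^2 - 2*x + 5, so 3*x^3 - 12*x^2 - 75*x + 300 = 0, which factors as 3*(x - 5)*(x - 4)*(x + 5) = 0. The curves meet at x = -5, 4, 5.
On [-5, 4], v = 3*x^3 - 8*x^2 - 77*x + 305 is on top; that piece has area ∫[-5,4] (3*x^3 - 12*x^2 - 75*x + 300) dx = 8019/4.
On [4, 5], v = 4*x^2 - 2*x + 5 is on top; that piece has area ∫[4,5] (-(3*x^3 - 12*x^2 - 75*x + 300)) dx = 19/4.
Total enclosed area = 8019/4 + 19/4 = 4019/2.

4019/2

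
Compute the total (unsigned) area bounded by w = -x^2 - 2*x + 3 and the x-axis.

The curve meets the x-axis where -x^2 - 2*x + 3 = 0, i.e. -(x - 1)*(x + 3) = 0, at x = -3, 1.
On [-3, 1] the curve lies above the axis; ∫[-3,1] (-x^2 - 2*x + 3) dx = 32/3, giving area 32/3.

32/3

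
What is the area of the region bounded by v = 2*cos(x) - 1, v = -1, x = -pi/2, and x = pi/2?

On [-pi/2, pi/2], (2*cos(x) - 1) - (-1) = 2*cos(x) is ≥ 0 throughout, so the area is a single integral of |2*cos(x)|.
∫[-pi/2,pi/2] (2*cos(x)) dx = 4.

4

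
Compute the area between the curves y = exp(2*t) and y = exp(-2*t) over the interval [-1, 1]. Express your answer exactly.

-2 + exp(-2) + exp(2)

The difference (exp(2*t)) - (exp(-2*t)) = exp(2*t) - exp(-2*t) changes sign at t = 0 inside [-1, 1], so split the integral there.
∫[-1,0] (exp(2*t) - exp(-2*t)) dt = -exp(2)/2 - exp(-2)/2 + 1; the area of that piece is -1 + exp(-2)/2 + exp(2)/2.
∫[0,1] (exp(2*t) - exp(-2*t)) dt = -1 + exp(-2)/2 + exp(2)/2.
Total area = (-1 + exp(-2)/2 + exp(2)/2) + (-1 + exp(-2)/2 + exp(2)/2) = -2 + exp(-2) + exp(2).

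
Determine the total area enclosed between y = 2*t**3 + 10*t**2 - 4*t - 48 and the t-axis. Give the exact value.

443/3

The curve meets the t-axis where 2*t**3 + 10*t**2 - 4*t - 48 = 0, i.e. 2*(t - 2)*(t + 3)*(t + 4) = 0, at t = -4, -3, 2.
On [-4, -3] the curve lies above the axis; ∫[-4,-3] (2*t**3 + 10*t**2 - 4*t - 48) dt = 11/6, giving area 11/6.
On [-3, 2] the curve lies below the axis; ∫[-3,2] (2*t**3 + 10*t**2 - 4*t - 48) dt = -875/6, giving area 875/6.
Total area = 11/6 + 875/6 = 443/3.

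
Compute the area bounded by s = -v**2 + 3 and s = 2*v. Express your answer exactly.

Both boundary curves give s as a function of v, so integrate with respect to v. Setting them equal: -v**2 - 2*v + 3 = 0, i.e. -(v - 1)*(v + 3) = 0, so they meet at v = -3, 1.
For v in [-3, 1], s = -v**2 + 3 is on the right; area = ∫[-3,1] (-v**2 - 2*v + 3) dv = 32/3.

32/3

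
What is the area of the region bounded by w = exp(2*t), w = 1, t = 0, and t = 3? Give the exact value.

On [0, 3], (exp(2*t)) - (1) = exp(2*t) - 1 is ≥ 0 throughout, so the area is a single integral of |exp(2*t) - 1|.
∫[0,3] (exp(2*t) - 1) dt = -7/2 + exp(6)/2.

-7/2 + exp(6)/2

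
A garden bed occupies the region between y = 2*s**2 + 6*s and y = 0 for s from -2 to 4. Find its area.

292/3

The difference (2*s**2 + 6*s) - (0) = 2*s**2 + 6*s changes sign at s = 0 inside [-2, 4], so split the integral there.
∫[-2,0] (2*s**2 + 6*s) ds = -20/3; the area of that piece is 20/3.
∫[0,4] (2*s**2 + 6*s) ds = 272/3.
Total area = 20/3 + 272/3 = 292/3.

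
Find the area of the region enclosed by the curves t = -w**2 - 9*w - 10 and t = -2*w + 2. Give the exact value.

1/6

Both boundary curves give t as a function of w, so integrate with respect to w. Setting them equal: -w**2 - 7*w - 12 = 0, i.e. -(w + 3)*(w + 4) = 0, so they meet at w = -4, -3.
For w in [-4, -3], t = -w**2 - 9*w - 10 is on the right; area = ∫[-4,-3] (-w**2 - 7*w - 12) dw = 1/6.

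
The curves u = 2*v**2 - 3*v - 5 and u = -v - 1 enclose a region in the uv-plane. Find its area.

Both boundary curves give u as a function of v, so integrate with respect to v. Setting them equal: 2*v**2 - 2*v - 4 = 0, i.e. 2*(v - 2)*(v + 1) = 0, so they meet at v = -1, 2.
For v in [-1, 2], u = 2*v**2 - 3*v - 5 is on the left; area = ∫[-1,2] (-(2*v**2 - 2*v - 4)) dv = 9.

9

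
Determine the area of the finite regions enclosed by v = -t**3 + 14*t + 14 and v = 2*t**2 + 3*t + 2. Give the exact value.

937/12

Set the curves equal: -t**3 + 14*t + 14 = 2*t**2 + 3*t + 2, so -t**3 - 2*t**2 + 11*t + 12 = 0, which factors as -(t - 3)*(t + 1)*(t + 4) = 0. The curves meet at t = -4, -1, 3.
On [-4, -1], v = 2*t**2 + 3*t + 2 is on top; that piece has area ∫[-4,-1] (-(-t**3 - 2*t**2 + 11*t + 12)) dt = 99/4.
On [-1, 3], v = -t**3 + 14*t + 14 is on top; that piece has area ∫[-1,3] (-t**3 - 2*t**2 + 11*t + 12) dt = 160/3.
Total enclosed area = 99/4 + 160/3 = 937/12.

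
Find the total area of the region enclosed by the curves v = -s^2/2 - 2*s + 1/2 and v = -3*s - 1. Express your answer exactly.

16/3

Set the curves equal: -s^2/2 - 2*s + 1/2 = -3*s - 1, so -s^2/2 + s + 3/2 = 0, which factors as -(s - 3)*(s + 1)/2 = 0. The curves meet at s = -1, 3.
On [-1, 3], v = -s^2/2 - 2*s + 1/2 is on top; that piece has area ∫[-1,3] (-s^2/2 + s + 3/2) ds = 16/3.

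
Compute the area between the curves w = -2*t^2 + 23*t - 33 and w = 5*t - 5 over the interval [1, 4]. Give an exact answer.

61/3

The difference (-2*t^2 + 23*t - 33) - (5*t - 5) = -2*t^2 + 18*t - 28 changes sign at t = 2 inside [1, 4], so split the integral there.
∫[1,2] (-2*t^2 + 18*t - 28) dt = -17/3; the area of that piece is 17/3.
∫[2,4] (-2*t^2 + 18*t - 28) dt = 44/3.
Total area = 17/3 + 44/3 = 61/3.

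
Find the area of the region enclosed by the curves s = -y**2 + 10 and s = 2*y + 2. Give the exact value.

36

Both boundary curves give s as a function of y, so integrate with respect to y. Setting them equal: -y**2 - 2*y + 8 = 0, i.e. -(y - 2)*(y + 4) = 0, so they meet at y = -4, 2.
For y in [-4, 2], s = -y**2 + 10 is on the right; area = ∫[-4,2] (-y**2 - 2*y + 8) dy = 36.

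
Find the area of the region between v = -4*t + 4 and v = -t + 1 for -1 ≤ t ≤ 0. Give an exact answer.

9/2

On [-1, 0], (-4*t + 4) - (-t + 1) = -3*t + 3 is ≥ 0 throughout, so the area is a single integral of |-3*t + 3|.
∫[-1,0] (-3*t + 3) dt = 9/2.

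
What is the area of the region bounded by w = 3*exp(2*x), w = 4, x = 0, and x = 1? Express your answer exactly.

-13/2 - 4*log(3) + 8*log(2) + 3*exp(2)/2

The difference (3*exp(2*x)) - (4) = 3*exp(2*x) - 4 changes sign at x = -log(3)/2 + log(2) inside [0, 1], so split the integral there.
∫[0,-log(3)/2 + log(2)] (3*exp(2*x) - 4) dx = log(9/16) + 1/2; the area of that piece is -1/2 + log(16/9).
∫[-log(3)/2 + log(2),1] (3*exp(2*x) - 4) dx = -6 - 2*log(3) + 4*log(2) + 3*exp(2)/2.
Total area = (-1/2 + log(16/9)) + (-6 - 2*log(3) + 4*log(2) + 3*exp(2)/2) = -13/2 - 4*log(3) + 8*log(2) + 3*exp(2)/2.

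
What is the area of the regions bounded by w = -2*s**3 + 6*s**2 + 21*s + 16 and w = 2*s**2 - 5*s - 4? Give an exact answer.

1741/6

Set the curves equal: -2*s**3 + 6*s**2 + 21*s + 16 = 2*s**2 - 5*s - 4, so -2*s**3 + 4*s**2 + 26*s + 20 = 0, which factors as -2*(s - 5)*(s + 1)*(s + 2) = 0. The curves meet at s = -2, -1, 5.
On [-2, -1], w = 2*s**2 - 5*s - 4 is on top; that piece has area ∫[-2,-1] (-(-2*s**3 + 4*s**2 + 26*s + 20)) ds = 13/6.
On [-1, 5], w = -2*s**3 + 6*s**2 + 21*s + 16 is on top; that piece has area ∫[-1,5] (-2*s**3 + 4*s**2 + 26*s + 20) ds = 288.
Total enclosed area = 13/6 + 288 = 1741/6.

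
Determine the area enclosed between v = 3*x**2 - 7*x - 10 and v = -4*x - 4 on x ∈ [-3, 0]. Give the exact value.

The difference (3*x**2 - 7*x - 10) - (-4*x - 4) = 3*x**2 - 3*x - 6 changes sign at x = -1 inside [-3, 0], so split the integral there.
∫[-3,-1] (3*x**2 - 3*x - 6) dx = 26.
∫[-1,0] (3*x**2 - 3*x - 6) dx = -7/2; the area of that piece is 7/2.
Total area = 26 + 7/2 = 59/2.

59/2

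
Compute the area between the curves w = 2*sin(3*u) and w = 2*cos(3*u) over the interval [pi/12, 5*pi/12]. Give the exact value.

4*sqrt(2)/3

On [pi/12, 5*pi/12], (2*sin(3*u)) - (2*cos(3*u)) = 2*sin(3*u) - 2*cos(3*u) is ≥ 0 throughout, so the area is a single integral of |2*sin(3*u) - 2*cos(3*u)|.
∫[pi/12,5*pi/12] (2*sin(3*u) - 2*cos(3*u)) du = 4*sqrt(2)/3.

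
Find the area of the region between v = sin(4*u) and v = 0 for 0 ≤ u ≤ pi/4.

On [0, pi/4], (sin(4*u)) - (0) = sin(4*u) is ≥ 0 throughout, so the area is a single integral of |sin(4*u)|.
∫[0,pi/4] (sin(4*u)) du = 1/2.

1/2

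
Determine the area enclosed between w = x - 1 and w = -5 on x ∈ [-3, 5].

40

On [-3, 5], (x - 1) - (-5) = x + 4 is ≥ 0 throughout, so the area is a single integral of |x + 4|.
∫[-3,5] (x + 4) dx = 40.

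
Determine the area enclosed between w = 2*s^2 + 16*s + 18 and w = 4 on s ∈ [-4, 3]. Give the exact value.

524/3

The difference (2*s^2 + 16*s + 18) - (4) = 2*s^2 + 16*s + 14 changes sign at s = -1 inside [-4, 3], so split the integral there.
∫[-4,-1] (2*s^2 + 16*s + 14) ds = -36; the area of that piece is 36.
∫[-1,3] (2*s^2 + 16*s + 14) ds = 416/3.
Total area = 36 + 416/3 = 524/3.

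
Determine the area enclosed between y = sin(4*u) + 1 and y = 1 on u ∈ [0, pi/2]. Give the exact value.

1

The difference (sin(4*u) + 1) - (1) = sin(4*u) changes sign at u = pi/4 inside [0, pi/2], so split the integral there.
∫[0,pi/4] (sin(4*u)) du = 1/2.
∫[pi/4,pi/2] (sin(4*u)) du = -1/2; the area of that piece is 1/2.
Total area = 1/2 + 1/2 = 1.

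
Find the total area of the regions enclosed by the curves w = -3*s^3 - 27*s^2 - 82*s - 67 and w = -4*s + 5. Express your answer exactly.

3/2

Set the curves equal: -3*s^3 - 27*s^2 - 82*s - 67 = -4*s + 5, so -3*s^3 - 27*s^2 - 78*s - 72 = 0, which factors as -3*(s + 2)*(s + 3)*(s + 4) = 0. The curves meet at s = -4, -3, -2.
On [-4, -3], w = -4*s + 5 is on top; that piece has area ∫[-4,-3] (-(-3*s^3 - 27*s^2 - 78*s - 72)) ds = 3/4.
On [-3, -2], w = -3*s^3 - 27*s^2 - 82*s - 67 is on top; that piece has area ∫[-3,-2] (-3*s^3 - 27*s^2 - 78*s - 72) ds = 3/4.
Total enclosed area = 3/4 + 3/4 = 3/2.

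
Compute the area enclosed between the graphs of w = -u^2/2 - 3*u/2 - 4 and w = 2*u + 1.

Set the curves equal: -u^2/2 - 3*u/2 - 4 = 2*u + 1, so -u^2/2 - 7*u/2 - 5 = 0, which factors as -(u + 2)*(u + 5)/2 = 0. The curves meet at u = -5, -2.
On [-5, -2], w = -u^2/2 - 3*u/2 - 4 is on top; that piece has area ∫[-5,-2] (-u^2/2 - 7*u/2 - 5) du = 9/4.

9/4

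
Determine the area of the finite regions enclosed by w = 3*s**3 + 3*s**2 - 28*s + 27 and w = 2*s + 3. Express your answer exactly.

443/2

Set the curves equal: 3*s**3 + 3*s**2 - 28*s + 27 = 2*s + 3, so 3*s**3 + 3*s**2 - 30*s + 24 = 0, which factors as 3*(s - 2)*(s - 1)*(s + 4) = 0. The curves meet at s = -4, 1, 2.
On [-4, 1], w = 3*s**3 + 3*s**2 - 28*s + 27 is on top; that piece has area ∫[-4,1] (3*s**3 + 3*s**2 - 30*s + 24) ds = 875/4.
On [1, 2], w = 2*s + 3 is on top; that piece has area ∫[1,2] (-(3*s**3 + 3*s**2 - 30*s + 24)) ds = 11/4.
Total enclosed area = 875/4 + 11/4 = 443/2.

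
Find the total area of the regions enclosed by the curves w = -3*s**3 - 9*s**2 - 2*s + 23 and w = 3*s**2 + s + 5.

71/2

Set the curves equal: -3*s**3 - 9*s**2 - 2*s + 23 = 3*s**2 + s + 5, so -3*s**3 - 12*s**2 - 3*s + 18 = 0, which factors as -3*(s - 1)*(s + 2)*(s + 3) = 0. The curves meet at s = -3, -2, 1.
On [-3, -2], w = 3*s**2 + s + 5 is on top; that piece has area ∫[-3,-2] (-(-3*s**3 - 12*s**2 - 3*s + 18)) ds = 7/4.
On [-2, 1], w = -3*s**3 - 9*s**2 - 2*s + 23 is on top; that piece has area ∫[-2,1] (-3*s**3 - 12*s**2 - 3*s + 18) ds = 135/4.
Total enclosed area = 7/4 + 135/4 = 71/2.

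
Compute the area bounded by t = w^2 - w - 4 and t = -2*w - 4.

Both boundary curves give t as a function of w, so integrate with respect to w. Setting them equal: w^2 + w = 0, i.e. w*(w + 1) = 0, so they meet at w = -1, 0.
For w in [-1, 0], t = w^2 - w - 4 is on the left; area = ∫[-1,0] (-(w^2 + w)) dw = 1/6.

1/6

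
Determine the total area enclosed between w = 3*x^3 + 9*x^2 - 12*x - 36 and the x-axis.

The curve meets the x-axis where 3*x^3 + 9*x^2 - 12*x - 36 = 0, i.e. 3*(x - 2)*(x + 2)*(x + 3) = 0, at x = -3, -2, 2.
On [-3, -2] the curve lies above the axis; ∫[-3,-2] (3*x^3 + 9*x^2 - 12*x - 36) dx = 9/4, giving area 9/4.
On [-2, 2] the curve lies below the axis; ∫[-2,2] (3*x^3 + 9*x^2 - 12*x - 36) dx = -96, giving area 96.
Total area = 9/4 + 96 = 393/4.

393/4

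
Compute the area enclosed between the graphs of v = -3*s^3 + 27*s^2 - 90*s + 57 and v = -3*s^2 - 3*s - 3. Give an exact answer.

Set the curves equal: -3*s^3 + 27*s^2 - 90*s + 57 = -3*s^2 - 3*s - 3, so -3*s^3 + 30*s^2 - 87*s + 60 = 0, which factors as -3*(s - 5)*(s - 4)*(s - 1) = 0. The curves meet at s = 1, 4, 5.
On [1, 4], v = -3*s^2 - 3*s - 3 is on top; that piece has area ∫[1,4] (-(-3*s^3 + 30*s^2 - 87*s + 60)) ds = 135/4.
On [4, 5], v = -3*s^3 + 27*s^2 - 90*s + 57 is on top; that piece has area ∫[4,5] (-3*s^3 + 30*s^2 - 87*s + 60) ds = 7/4.
Total enclosed area = 135/4 + 7/4 = 71/2.

71/2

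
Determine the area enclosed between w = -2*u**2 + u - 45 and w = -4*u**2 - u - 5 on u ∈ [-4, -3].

On [-4, -3], (-2*u**2 + u - 45) - (-4*u**2 - u - 5) = 2*u**2 + 2*u - 40 is ≤ 0 throughout, so the area is a single integral of |2*u**2 + 2*u - 40|.
∫[-4,-3] (2*u**2 + 2*u - 40) du = -67/3; the area of that piece is 67/3.

67/3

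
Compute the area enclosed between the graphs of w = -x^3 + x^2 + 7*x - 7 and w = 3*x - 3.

Set the curves equal: -x^3 + x^2 + 7*x - 7 = 3*x - 3, so -x^3 + x^2 + 4*x - 4 = 0, which factors as -(x - 2)*(x - 1)*(x + 2) = 0. The curves meet at x = -2, 1, 2.
On [-2, 1], w = 3*x - 3 is on top; that piece has area ∫[-2,1] (-(-x^3 + x^2 + 4*x - 4)) dx = 45/4.
On [1, 2], w = -x^3 + x^2 + 7*x - 7 is on top; that piece has area ∫[1,2] (-x^3 + x^2 + 4*x - 4) dx = 7/12.
Total enclosed area = 45/4 + 7/12 = 71/6.

71/6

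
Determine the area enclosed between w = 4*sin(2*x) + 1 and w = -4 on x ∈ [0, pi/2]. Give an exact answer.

On [0, pi/2], (4*sin(2*x) + 1) - (-4) = 4*sin(2*x) + 5 is ≥ 0 throughout, so the area is a single integral of |4*sin(2*x) + 5|.
∫[0,pi/2] (4*sin(2*x) + 5) dx = 4 + 5*pi/2.

4 + 5*pi/2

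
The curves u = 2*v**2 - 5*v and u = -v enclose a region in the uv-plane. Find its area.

8/3

Both boundary curves give u as a function of v, so integrate with respect to v. Setting them equal: 2*v**2 - 4*v = 0, i.e. 2*v*(v - 2) = 0, so they meet at v = 0, 2.
For v in [0, 2], u = 2*v**2 - 5*v is on the left; area = ∫[0,2] (-(2*v**2 - 4*v)) dv = 8/3.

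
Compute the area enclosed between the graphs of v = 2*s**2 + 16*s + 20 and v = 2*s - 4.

1/3

Set the curves equal: 2*s**2 + 16*s + 20 = 2*s - 4, so 2*s**2 + 14*s + 24 = 0, which factors as 2*(s + 3)*(s + 4) = 0. The curves meet at s = -4, -3.
On [-4, -3], v = 2*s - 4 is on top; that piece has area ∫[-4,-3] (-(2*s**2 + 14*s + 24)) ds = 1/3.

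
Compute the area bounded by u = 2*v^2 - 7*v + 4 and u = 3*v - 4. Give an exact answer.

9

Both boundary curves give u as a function of v, so integrate with respect to v. Setting them equal: 2*v^2 - 10*v + 8 = 0, i.e. 2*(v - 4)*(v - 1) = 0, so they meet at v = 1, 4.
For v in [1, 4], u = 2*v^2 - 7*v + 4 is on the left; area = ∫[1,4] (-(2*v^2 - 10*v + 8)) dv = 9.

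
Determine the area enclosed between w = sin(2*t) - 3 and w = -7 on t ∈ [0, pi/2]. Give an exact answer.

1 + 2*pi

On [0, pi/2], (sin(2*t) - 3) - (-7) = sin(2*t) + 4 is ≥ 0 throughout, so the area is a single integral of |sin(2*t) + 4|.
∫[0,pi/2] (sin(2*t) + 4) dt = 1 + 2*pi.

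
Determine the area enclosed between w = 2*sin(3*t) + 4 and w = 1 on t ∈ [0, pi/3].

On [0, pi/3], (2*sin(3*t) + 4) - (1) = 2*sin(3*t) + 3 is ≥ 0 throughout, so the area is a single integral of |2*sin(3*t) + 3|.
∫[0,pi/3] (2*sin(3*t) + 3) dt = 4/3 + pi.

4/3 + pi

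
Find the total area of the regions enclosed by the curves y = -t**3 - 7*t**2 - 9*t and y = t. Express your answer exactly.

Set the curves equal: -t**3 - 7*t**2 - 9*t = t, so -t**3 - 7*t**2 - 10*t = 0, which factors as -t*(t + 2)*(t + 5) = 0. The curves meet at t = -5, -2, 0.
On [-5, -2], y = t is on top; that piece has area ∫[-5,-2] (-(-t**3 - 7*t**2 - 10*t)) dt = 63/4.
On [-2, 0], y = -t**3 - 7*t**2 - 9*t is on top; that piece has area ∫[-2,0] (-t**3 - 7*t**2 - 10*t) dt = 16/3.
Total enclosed area = 63/4 + 16/3 = 253/12.

253/12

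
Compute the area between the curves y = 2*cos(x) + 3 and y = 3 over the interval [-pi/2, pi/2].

4

On [-pi/2, pi/2], (2*cos(x) + 3) - (3) = 2*cos(x) is ≥ 0 throughout, so the area is a single integral of |2*cos(x)|.
∫[-pi/2,pi/2] (2*cos(x)) dx = 4.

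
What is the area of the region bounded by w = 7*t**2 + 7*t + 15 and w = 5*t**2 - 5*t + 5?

64/3

Set the curves equal: 7*t**2 + 7*t + 15 = 5*t**2 - 5*t + 5, so 2*t**2 + 12*t + 10 = 0, which factors as 2*(t + 1)*(t + 5) = 0. The curves meet at t = -5, -1.
On [-5, -1], w = 5*t**2 - 5*t + 5 is on top; that piece has area ∫[-5,-1] (-(2*t**2 + 12*t + 10)) dt = 64/3.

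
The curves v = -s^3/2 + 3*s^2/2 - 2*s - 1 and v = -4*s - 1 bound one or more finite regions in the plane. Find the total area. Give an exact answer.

Set the curves equal: -s^3/2 + 3*s^2/2 - 2*s - 1 = -4*s - 1, so -s^3/2 + 3*s^2/2 + 2*s = 0, which factors as -s*(s - 4)*(s + 1)/2 = 0. The curves meet at s = -1, 0, 4.
On [-1, 0], v = -4*s - 1 is on top; that piece has area ∫[-1,0] (-(-s^3/2 + 3*s^2/2 + 2*s)) ds = 3/8.
On [0, 4], v = -s^3/2 + 3*s^2/2 - 2*s - 1 is on top; that piece has area ∫[0,4] (-s^3/2 + 3*s^2/2 + 2*s) ds = 16.
Total enclosed area = 3/8 + 16 = 131/8.

131/8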